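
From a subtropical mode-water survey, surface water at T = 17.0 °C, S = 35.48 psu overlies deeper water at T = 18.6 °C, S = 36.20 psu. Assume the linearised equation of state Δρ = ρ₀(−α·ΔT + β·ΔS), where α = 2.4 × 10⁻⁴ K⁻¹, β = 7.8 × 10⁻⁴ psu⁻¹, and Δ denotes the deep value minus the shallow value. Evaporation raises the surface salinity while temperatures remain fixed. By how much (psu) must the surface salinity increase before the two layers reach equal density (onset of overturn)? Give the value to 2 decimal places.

Neutral buoyancy requires −α(T_deep − T_surf) + β(S_deep − S_surf′) = 0.
S_surf′ = S_deep − (α/β)·ΔT = 36.20 − (2.4 × 10⁻⁴/7.8 × 10⁻⁴)·(+1.6) = 35.7077 psu.
Increase required: 35.7077 − 35.48 = 0.2277 psu.

0.23 psu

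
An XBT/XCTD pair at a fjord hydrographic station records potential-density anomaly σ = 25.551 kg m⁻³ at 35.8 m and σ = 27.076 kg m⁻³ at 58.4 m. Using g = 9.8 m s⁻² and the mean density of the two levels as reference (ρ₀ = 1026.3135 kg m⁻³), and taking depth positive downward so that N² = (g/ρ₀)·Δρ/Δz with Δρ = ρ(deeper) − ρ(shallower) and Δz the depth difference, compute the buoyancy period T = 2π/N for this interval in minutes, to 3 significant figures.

Δρ = 1027.076 − 1025.551 = 1.525 kg m⁻³ over Δz = 58.4 − 35.8 = 22.6 m.
N² = (9.8/1026.3135) × (1.525/22.6) = 6.4433 × 10⁻⁴ s⁻².
N = √(6.4433 × 10⁻⁴) = 0.025384 rad s⁻¹, so T = 2π/N = 247.53 s = 4.1255 min ≈ 4.13 min.
Since Δρ > 0 the layer is stably stratified.

4.13 min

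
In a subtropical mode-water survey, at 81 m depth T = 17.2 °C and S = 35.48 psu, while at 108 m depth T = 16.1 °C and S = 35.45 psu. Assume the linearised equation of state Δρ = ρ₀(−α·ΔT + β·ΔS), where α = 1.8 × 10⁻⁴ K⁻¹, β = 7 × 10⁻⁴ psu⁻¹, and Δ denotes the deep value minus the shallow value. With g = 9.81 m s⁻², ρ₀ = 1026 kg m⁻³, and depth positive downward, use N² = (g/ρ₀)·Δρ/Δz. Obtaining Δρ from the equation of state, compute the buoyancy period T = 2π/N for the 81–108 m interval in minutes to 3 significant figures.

ΔT = -1.1 K, ΔS = -0.03 psu (deep − shallow).
Δρ/ρ₀ = −αΔT + βΔS = 1.98 × 10⁻⁴ − 2.10 × 10⁻⁵ = 1.77 × 10⁻⁴, so Δρ ≈ 0.1816 kg m⁻³.
N² = (g/ρ₀)·Δρ/Δz = g·(Δρ/ρ₀)/Δz = 9.81 × 1.77 × 10⁻⁴ / 27 = 6.4310 × 10⁻⁵ s⁻².
N = √(6.4310 × 10⁻⁵) = 8.0194 × 10⁻³ rad s⁻¹ → T = 2π/N = 783.50 s = 13.058 min ≈ 13.1 min.

13.1 min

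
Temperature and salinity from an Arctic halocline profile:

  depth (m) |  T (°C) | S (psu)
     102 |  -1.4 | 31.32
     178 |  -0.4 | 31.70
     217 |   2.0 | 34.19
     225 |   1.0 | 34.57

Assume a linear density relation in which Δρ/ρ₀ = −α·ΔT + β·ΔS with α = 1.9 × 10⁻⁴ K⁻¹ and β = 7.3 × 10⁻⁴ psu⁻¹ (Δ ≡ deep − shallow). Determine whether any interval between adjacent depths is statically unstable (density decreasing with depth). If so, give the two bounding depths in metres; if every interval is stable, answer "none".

Evaluate Δρ/ρ₀ = −αΔT + βΔS across each adjacent pair:
  102–178 m: −αΔT+βΔS = −(1.9 × 10⁻⁴)(+1.0)+(7.3 × 10⁻⁴)(+0.38) = 8.7 × 10⁻⁵ → stable
  178–217 m: −αΔT+βΔS = −(1.9 × 10⁻⁴)(+2.4)+(7.3 × 10⁻⁴)(+2.49) = 1.4 × 10⁻³ → stable
  217–225 m: −αΔT+βΔS = −(1.9 × 10⁻⁴)(-1.0)+(7.3 × 10⁻⁴)(+0.38) = 4.7 × 10⁻⁴ → stable
Every interval has Δρ > 0: the column is stably stratified throughout.

none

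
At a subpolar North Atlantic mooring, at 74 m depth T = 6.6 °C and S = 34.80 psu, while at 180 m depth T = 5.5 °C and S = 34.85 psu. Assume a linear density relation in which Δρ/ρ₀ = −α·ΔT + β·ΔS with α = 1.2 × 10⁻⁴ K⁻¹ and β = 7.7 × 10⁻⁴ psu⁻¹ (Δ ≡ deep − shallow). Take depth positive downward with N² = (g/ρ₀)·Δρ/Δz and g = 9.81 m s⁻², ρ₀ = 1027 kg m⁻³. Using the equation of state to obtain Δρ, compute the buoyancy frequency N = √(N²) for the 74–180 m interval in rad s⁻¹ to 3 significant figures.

3.97 × 10⁻³ rad s⁻¹

ΔT = -1.1 K, ΔS = +0.05 psu (deep − shallow).
Δρ/ρ₀ = −αΔT + βΔS = 1.32 × 10⁻⁴ + 3.85 × 10⁻⁵ = 1.705 × 10⁻⁴, so Δρ ≈ 0.1751 kg m⁻³.
N² = (g/ρ₀)·Δρ/Δz = g·(Δρ/ρ₀)/Δz = 9.81 × 1.705 × 10⁻⁴ / 106 = 1.5779 × 10⁻⁵ s⁻².
N = √(1.5779 × 10⁻⁵) = 3.9723 × 10⁻³ rad s⁻¹ ≈ 3.97 × 10⁻³ rad s⁻¹.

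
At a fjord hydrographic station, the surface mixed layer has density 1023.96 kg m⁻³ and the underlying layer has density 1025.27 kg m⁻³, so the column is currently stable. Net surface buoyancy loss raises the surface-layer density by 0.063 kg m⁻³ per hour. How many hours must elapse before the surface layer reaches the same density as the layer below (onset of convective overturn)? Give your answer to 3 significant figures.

20.8 hours

Density deficit of the surface layer: 1025.27 − 1023.96 = 1.31 kg m⁻³.
Required change = 1.31 / 0.063 = 20.8 hours.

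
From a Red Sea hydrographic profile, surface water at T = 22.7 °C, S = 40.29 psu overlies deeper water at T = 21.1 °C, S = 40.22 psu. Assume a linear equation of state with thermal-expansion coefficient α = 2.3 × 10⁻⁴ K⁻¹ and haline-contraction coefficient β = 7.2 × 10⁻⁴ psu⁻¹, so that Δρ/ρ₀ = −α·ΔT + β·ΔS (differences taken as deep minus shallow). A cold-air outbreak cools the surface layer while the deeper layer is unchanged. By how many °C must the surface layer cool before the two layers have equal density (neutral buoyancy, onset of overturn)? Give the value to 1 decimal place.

Neutral buoyancy requires Δρ = 0, i.e. −α(T_deep − T_surf′) + β(S_deep − S_surf) = 0.
T_surf′ = T_deep − (β/α)·ΔS = 21.1 − (7.2 × 10⁻⁴/2.3 × 10⁻⁴)·(-0.07) = 21.319 °C.
Cooling required: 22.7 − (21.319) = 1.381 °C.

1.4 °C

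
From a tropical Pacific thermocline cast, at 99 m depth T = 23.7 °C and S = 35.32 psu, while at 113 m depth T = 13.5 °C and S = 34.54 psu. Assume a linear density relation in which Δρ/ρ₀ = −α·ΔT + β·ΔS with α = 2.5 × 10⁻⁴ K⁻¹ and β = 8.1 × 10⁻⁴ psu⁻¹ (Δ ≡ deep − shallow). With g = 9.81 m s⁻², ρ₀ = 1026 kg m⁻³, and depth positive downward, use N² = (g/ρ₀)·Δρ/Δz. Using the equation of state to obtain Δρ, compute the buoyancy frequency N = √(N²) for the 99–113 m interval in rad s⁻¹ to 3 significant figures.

ΔT = -10.2 K, ΔS = -0.78 psu (deep − shallow).
Δρ/ρ₀ = −αΔT + βΔS = 2.55 × 10⁻³ − 6.318 × 10⁻⁴ = 1.9182 × 10⁻³, so Δρ ≈ 1.968 kg m⁻³.
N² = (g/ρ₀)·Δρ/Δz = g·(Δρ/ρ₀)/Δz = 9.81 × 1.9182 × 10⁻³ / 14 = 1.3441 × 10⁻³ s⁻².
N = √(1.3441 × 10⁻³) = 0.036662 rad s⁻¹ ≈ 0.0367 rad s⁻¹.

0.0367 rad s⁻¹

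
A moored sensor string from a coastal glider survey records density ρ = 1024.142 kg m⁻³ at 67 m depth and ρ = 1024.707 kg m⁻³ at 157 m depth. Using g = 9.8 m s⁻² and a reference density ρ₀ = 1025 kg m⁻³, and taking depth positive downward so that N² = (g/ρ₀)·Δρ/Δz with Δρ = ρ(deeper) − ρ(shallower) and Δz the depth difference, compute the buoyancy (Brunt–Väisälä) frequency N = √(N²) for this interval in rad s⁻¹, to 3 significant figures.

Δρ = 1024.707 − 1024.142 = 0.565 kg m⁻³ over Δz = 157 − 67 = 90 m.
N² = (9.8/1025) × (0.565/90) = 6.0022 × 10⁻⁵ s⁻².
N = √(6.0022 × 10⁻⁵) = 7.7474 × 10⁻³ rad s⁻¹ ≈ 7.75 × 10⁻³ rad s⁻¹.

7.75 × 10⁻³ rad s⁻¹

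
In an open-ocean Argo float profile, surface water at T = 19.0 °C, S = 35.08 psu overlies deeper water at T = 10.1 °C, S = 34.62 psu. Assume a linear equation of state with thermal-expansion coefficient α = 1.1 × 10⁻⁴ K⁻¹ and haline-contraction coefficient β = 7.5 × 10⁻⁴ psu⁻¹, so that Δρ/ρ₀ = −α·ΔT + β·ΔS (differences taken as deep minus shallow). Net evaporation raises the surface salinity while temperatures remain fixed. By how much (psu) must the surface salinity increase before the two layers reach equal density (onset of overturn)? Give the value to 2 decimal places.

0.85 psu

Neutral buoyancy requires −α(T_deep − T_surf) + β(S_deep − S_surf′) = 0.
S_surf′ = S_deep − (α/β)·ΔT = 34.62 − (1.1 × 10⁻⁴/7.5 × 10⁻⁴)·(-8.9) = 35.9253 psu.
Increase required: 35.9253 − 35.08 = 0.8453 psu.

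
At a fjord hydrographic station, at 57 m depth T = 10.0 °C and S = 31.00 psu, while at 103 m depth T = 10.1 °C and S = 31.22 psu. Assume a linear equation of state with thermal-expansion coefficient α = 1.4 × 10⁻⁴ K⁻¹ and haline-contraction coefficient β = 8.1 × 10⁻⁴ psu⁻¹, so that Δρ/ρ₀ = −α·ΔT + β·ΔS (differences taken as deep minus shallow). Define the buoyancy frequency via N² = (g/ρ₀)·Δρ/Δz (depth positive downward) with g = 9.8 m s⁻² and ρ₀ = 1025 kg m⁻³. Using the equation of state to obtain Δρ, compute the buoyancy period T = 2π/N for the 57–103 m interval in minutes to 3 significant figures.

ΔT = +0.1 K, ΔS = +0.22 psu (deep − shallow).
Δρ/ρ₀ = −αΔT + βΔS = -1.40 × 10⁻⁵ + 1.782 × 10⁻⁴ = 1.642 × 10⁻⁴, so Δρ ≈ 0.1683 kg m⁻³.
N² = (g/ρ₀)·Δρ/Δz = g·(Δρ/ρ₀)/Δz = 9.8 × 1.642 × 10⁻⁴ / 46 = 3.4982 × 10⁻⁵ s⁻².
N = √(3.4982 × 10⁻⁵) = 5.9146 × 10⁻³ rad s⁻¹ → T = 2π/N = 1.0623 × 10³ s = 17.705 min ≈ 17.7 min.

17.7 min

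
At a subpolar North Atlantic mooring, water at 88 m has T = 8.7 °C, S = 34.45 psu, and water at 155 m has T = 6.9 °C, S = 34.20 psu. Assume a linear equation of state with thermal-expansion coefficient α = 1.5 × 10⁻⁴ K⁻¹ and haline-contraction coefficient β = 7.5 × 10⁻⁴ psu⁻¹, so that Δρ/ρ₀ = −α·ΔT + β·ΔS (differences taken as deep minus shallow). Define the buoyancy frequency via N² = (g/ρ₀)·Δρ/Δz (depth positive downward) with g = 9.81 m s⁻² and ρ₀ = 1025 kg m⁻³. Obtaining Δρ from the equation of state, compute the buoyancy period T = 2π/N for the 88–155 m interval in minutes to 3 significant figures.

30.1 min

ΔT = -1.8 K, ΔS = -0.25 psu (deep − shallow).
Δρ/ρ₀ = −αΔT + βΔS = 2.70 × 10⁻⁴ − 1.875 × 10⁻⁴ = 8.25 × 10⁻⁵, so Δρ ≈ 0.08456 kg m⁻³.
N² = (g/ρ₀)·Δρ/Δz = g·(Δρ/ρ₀)/Δz = 9.81 × 8.25 × 10⁻⁵ / 67 = 1.2079 × 10⁻⁵ s⁻².
N = √(1.2079 × 10⁻⁵) = 3.4755 × 10⁻³ rad s⁻¹ → T = 2π/N = 1.8079 × 10³ s = 30.132 min ≈ 30.1 min.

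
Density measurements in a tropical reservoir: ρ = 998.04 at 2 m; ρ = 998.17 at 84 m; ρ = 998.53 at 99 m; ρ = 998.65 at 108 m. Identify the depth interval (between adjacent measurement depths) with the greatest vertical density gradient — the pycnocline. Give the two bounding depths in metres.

84–99 m

Compute the density gradient over each adjacent pair:
  2–84 m: Δρ/Δz = 0.13/82 = 1.6 × 10⁻³ kg m⁻⁴
  84–99 m: Δρ/Δz = 0.36/15 = 0.024 kg m⁻⁴
  99–108 m: Δρ/Δz = 0.12/9 = 0.013 kg m⁻⁴
The largest gradient is in the 84–99 m interval — the pycnocline.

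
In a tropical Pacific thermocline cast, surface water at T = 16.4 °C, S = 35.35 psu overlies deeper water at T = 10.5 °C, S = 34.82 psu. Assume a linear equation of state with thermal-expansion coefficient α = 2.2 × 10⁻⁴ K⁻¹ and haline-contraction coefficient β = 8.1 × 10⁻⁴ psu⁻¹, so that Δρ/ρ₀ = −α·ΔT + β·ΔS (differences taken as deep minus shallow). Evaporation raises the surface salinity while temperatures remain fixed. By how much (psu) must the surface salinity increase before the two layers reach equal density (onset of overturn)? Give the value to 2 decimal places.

1.07 psu

Neutral buoyancy requires −α(T_deep − T_surf) + β(S_deep − S_surf′) = 0.
S_surf′ = S_deep − (α/β)·ΔT = 34.82 − (2.2 × 10⁻⁴/8.1 × 10⁻⁴)·(-5.9) = 36.4225 psu.
Increase required: 36.4225 − 35.35 = 1.0725 psu.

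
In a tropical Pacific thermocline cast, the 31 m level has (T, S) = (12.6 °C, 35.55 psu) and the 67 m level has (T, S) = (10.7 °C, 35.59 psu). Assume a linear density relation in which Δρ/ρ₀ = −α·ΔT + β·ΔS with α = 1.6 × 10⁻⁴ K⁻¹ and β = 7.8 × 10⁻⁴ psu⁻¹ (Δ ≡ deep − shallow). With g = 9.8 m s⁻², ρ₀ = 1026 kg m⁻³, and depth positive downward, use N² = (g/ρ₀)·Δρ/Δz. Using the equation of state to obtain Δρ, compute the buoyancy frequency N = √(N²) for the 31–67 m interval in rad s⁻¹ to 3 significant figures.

9.55 × 10⁻³ rad s⁻¹

ΔT = -1.9 K, ΔS = +0.04 psu (deep − shallow).
Δρ/ρ₀ = −αΔT + βΔS = 3.04 × 10⁻⁴ + 3.12 × 10⁻⁵ = 3.352 × 10⁻⁴, so Δρ ≈ 0.3439 kg m⁻³.
N² = (g/ρ₀)·Δρ/Δz = g·(Δρ/ρ₀)/Δz = 9.8 × 3.352 × 10⁻⁴ / 36 = 9.1249 × 10⁻⁵ s⁻².
N = √(9.1249 × 10⁻⁵) = 9.5524 × 10⁻³ rad s⁻¹ ≈ 9.55 × 10⁻³ rad s⁻¹.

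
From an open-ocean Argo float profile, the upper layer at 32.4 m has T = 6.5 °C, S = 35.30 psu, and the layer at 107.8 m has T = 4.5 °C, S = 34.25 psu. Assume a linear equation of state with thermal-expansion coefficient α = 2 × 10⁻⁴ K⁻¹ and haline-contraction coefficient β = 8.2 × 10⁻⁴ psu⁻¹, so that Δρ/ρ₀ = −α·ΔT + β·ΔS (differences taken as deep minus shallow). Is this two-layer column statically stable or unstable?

ΔT = 4.5 − 6.5 = -2.0 K and ΔS = 34.25 − 35.30 = -1.05 psu (deep − shallow).
−αΔT = 4.00 × 10⁻⁴; βΔS = -8.61 × 10⁻⁴; sum Δρ/ρ₀ = -4.61 × 10⁻⁴.
Δρ/ρ₀ < 0, so Δρ < 0: deeper water is lighter → statically unstable; the column would overturn.

unstable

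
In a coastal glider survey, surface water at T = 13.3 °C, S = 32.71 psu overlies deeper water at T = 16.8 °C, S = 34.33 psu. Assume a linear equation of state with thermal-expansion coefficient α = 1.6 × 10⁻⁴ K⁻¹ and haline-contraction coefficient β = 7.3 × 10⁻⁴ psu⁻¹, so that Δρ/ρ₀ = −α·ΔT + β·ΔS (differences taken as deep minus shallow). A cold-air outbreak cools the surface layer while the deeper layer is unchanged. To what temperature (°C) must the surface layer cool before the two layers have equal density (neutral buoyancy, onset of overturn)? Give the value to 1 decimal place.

9.4 °C

Neutral buoyancy requires Δρ = 0, i.e. −α(T_deep − T_surf′) + β(S_deep − S_surf) = 0.
T_surf′ = T_deep − (β/α)·ΔS = 16.8 − (7.3 × 10⁻⁴/1.6 × 10⁻⁴)·(+1.62) = 9.409 °C.
Cooling required: 13.3 − (9.409) = 3.891 °C.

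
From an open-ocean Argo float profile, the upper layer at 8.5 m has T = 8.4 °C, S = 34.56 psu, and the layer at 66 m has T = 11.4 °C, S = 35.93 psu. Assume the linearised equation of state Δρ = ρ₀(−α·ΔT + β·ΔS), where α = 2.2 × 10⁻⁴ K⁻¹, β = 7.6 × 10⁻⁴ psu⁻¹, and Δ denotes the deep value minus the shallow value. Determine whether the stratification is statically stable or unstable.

stable

ΔT = 11.4 − 8.4 = +3.0 K and ΔS = 35.93 − 34.56 = +1.37 psu (deep − shallow).
−αΔT = -6.60 × 10⁻⁴; βΔS = 1.0412 × 10⁻³; sum Δρ/ρ₀ = 3.812 × 10⁻⁴.
Δρ/ρ₀ > 0, so Δρ > 0: deeper water is denser → statically stable.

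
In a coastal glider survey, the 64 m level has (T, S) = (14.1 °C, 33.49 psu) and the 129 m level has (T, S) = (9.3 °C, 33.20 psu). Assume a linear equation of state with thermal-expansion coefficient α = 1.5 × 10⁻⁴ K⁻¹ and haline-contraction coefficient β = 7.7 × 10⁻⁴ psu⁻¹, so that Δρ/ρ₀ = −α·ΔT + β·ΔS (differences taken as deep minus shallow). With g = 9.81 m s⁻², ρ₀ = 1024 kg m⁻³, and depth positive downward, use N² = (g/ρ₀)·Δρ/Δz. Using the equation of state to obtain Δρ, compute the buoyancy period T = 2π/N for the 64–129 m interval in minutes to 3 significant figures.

ΔT = -4.8 K, ΔS = -0.29 psu (deep − shallow).
Δρ/ρ₀ = −αΔT + βΔS = 7.20 × 10⁻⁴ − 2.233 × 10⁻⁴ = 4.967 × 10⁻⁴, so Δρ ≈ 0.5086 kg m⁻³.
N² = (g/ρ₀)·Δρ/Δz = g·(Δρ/ρ₀)/Δz = 9.81 × 4.967 × 10⁻⁴ / 65 = 7.4963 × 10⁻⁵ s⁻².
N = √(7.4963 × 10⁻⁵) = 8.6581 × 10⁻³ rad s⁻¹ → T = 2π/N = 725.70 s = 12.095 min ≈ 12.1 min.

12.1 min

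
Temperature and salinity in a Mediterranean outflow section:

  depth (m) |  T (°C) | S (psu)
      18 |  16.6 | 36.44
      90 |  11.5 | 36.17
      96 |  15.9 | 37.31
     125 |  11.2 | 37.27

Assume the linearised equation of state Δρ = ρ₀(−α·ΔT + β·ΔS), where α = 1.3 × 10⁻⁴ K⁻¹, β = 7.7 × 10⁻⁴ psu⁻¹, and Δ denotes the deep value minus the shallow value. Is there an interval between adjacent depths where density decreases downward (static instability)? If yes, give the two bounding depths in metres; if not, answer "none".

Evaluate Δρ/ρ₀ = −αΔT + βΔS across each adjacent pair:
  18–90 m: −αΔT+βΔS = −(1.3 × 10⁻⁴)(-5.1)+(7.7 × 10⁻⁴)(-0.27) = 4.6 × 10⁻⁴ → stable
  90–96 m: −αΔT+βΔS = −(1.3 × 10⁻⁴)(+4.4)+(7.7 × 10⁻⁴)(+1.14) = 3.1 × 10⁻⁴ → stable
  96–125 m: −αΔT+βΔS = −(1.3 × 10⁻⁴)(-4.7)+(7.7 × 10⁻⁴)(-0.04) = 5.8 × 10⁻⁴ → stable
Every interval has Δρ > 0: the column is stably stratified throughout.

none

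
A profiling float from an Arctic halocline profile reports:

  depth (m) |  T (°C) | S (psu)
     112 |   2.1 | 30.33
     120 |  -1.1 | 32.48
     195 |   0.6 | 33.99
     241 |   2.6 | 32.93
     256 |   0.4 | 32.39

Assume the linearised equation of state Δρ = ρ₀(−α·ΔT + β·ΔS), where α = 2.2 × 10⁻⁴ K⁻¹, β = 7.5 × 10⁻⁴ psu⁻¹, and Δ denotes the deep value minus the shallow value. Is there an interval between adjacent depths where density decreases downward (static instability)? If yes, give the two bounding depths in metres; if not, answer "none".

Evaluate Δρ/ρ₀ = −αΔT + βΔS across each adjacent pair:
  112–120 m: −αΔT+βΔS = −(2.2 × 10⁻⁴)(-3.2)+(7.5 × 10⁻⁴)(+2.15) = 2.3 × 10⁻³ → stable
  120–195 m: −αΔT+βΔS = −(2.2 × 10⁻⁴)(+1.7)+(7.5 × 10⁻⁴)(+1.51) = 7.6 × 10⁻⁴ → stable
  195–241 m: −αΔT+βΔS = −(2.2 × 10⁻⁴)(+2.0)+(7.5 × 10⁻⁴)(-1.06) = -1.2 × 10⁻³ → UNSTABLE
  241–256 m: −αΔT+βΔS = −(2.2 × 10⁻⁴)(-2.2)+(7.5 × 10⁻⁴)(-0.54) = 7.9 × 10⁻⁵ → stable
The 195–241 m interval has Δρ < 0: lighter water underlies denser water.

195–241 m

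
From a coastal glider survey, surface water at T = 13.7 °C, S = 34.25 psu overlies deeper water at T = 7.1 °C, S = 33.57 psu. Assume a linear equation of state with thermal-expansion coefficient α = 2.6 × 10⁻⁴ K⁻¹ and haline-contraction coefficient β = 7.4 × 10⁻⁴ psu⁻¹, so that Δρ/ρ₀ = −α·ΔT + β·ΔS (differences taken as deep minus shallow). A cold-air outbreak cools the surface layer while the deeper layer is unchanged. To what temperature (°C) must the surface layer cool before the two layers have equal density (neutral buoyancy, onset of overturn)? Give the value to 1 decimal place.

9.0 °C

Neutral buoyancy requires Δρ = 0, i.e. −α(T_deep − T_surf′) + β(S_deep − S_surf) = 0.
T_surf′ = T_deep − (β/α)·ΔS = 7.1 − (7.4 × 10⁻⁴/2.6 × 10⁻⁴)·(-0.68) = 9.035 °C.
Cooling required: 13.7 − (9.035) = 4.665 °C.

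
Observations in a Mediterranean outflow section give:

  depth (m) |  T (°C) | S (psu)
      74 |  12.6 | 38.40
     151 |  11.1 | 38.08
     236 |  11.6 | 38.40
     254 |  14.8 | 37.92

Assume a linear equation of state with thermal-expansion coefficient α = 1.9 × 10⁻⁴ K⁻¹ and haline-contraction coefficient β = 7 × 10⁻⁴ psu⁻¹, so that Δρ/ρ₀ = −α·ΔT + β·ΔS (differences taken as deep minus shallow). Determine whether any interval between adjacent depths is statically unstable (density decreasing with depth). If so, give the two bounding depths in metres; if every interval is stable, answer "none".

Evaluate Δρ/ρ₀ = −αΔT + βΔS across each adjacent pair:
  74–151 m: −αΔT+βΔS = −(1.9 × 10⁻⁴)(-1.5)+(7 × 10⁻⁴)(-0.32) = 6.1 × 10⁻⁵ → stable
  151–236 m: −αΔT+βΔS = −(1.9 × 10⁻⁴)(+0.5)+(7 × 10⁻⁴)(+0.32) = 1.3 × 10⁻⁴ → stable
  236–254 m: −αΔT+βΔS = −(1.9 × 10⁻⁴)(+3.2)+(7 × 10⁻⁴)(-0.48) = -9.4 × 10⁻⁴ → UNSTABLE
The 236–254 m interval has Δρ < 0: lighter water underlies denser water.

236–254 m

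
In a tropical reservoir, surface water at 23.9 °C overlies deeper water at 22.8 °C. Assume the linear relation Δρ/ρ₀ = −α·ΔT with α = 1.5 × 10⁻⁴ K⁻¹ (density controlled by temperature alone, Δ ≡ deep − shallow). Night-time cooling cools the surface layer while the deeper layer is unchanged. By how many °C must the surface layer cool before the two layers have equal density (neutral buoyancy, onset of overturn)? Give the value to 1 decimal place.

1.1 °C

With temperature the only control, equal density requires T_surf′ = T_deep.
T_surf′ = 22.8 °C.
Cooling required: 23.9 − 22.8 = 1.1 °C.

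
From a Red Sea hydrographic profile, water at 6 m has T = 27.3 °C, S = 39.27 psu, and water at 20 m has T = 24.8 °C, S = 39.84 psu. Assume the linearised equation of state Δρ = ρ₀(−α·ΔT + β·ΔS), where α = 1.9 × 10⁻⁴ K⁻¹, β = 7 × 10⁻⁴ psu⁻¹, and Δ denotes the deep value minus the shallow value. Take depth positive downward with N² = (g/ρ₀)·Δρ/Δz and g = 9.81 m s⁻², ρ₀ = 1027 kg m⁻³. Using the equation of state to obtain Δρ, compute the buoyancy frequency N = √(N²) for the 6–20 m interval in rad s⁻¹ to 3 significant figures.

ΔT = -2.5 K, ΔS = +0.57 psu (deep − shallow).
Δρ/ρ₀ = −αΔT + βΔS = 4.75 × 10⁻⁴ + 3.99 × 10⁻⁴ = 8.74 × 10⁻⁴, so Δρ ≈ 0.8976 kg m⁻³.
N² = (g/ρ₀)·Δρ/Δz = g·(Δρ/ρ₀)/Δz = 9.81 × 8.74 × 10⁻⁴ / 14 = 6.1242 × 10⁻⁴ s⁻².
N = √(6.1242 × 10⁻⁴) = 0.024747 rad s⁻¹ ≈ 0.0247 rad s⁻¹.

0.0247 rad s⁻¹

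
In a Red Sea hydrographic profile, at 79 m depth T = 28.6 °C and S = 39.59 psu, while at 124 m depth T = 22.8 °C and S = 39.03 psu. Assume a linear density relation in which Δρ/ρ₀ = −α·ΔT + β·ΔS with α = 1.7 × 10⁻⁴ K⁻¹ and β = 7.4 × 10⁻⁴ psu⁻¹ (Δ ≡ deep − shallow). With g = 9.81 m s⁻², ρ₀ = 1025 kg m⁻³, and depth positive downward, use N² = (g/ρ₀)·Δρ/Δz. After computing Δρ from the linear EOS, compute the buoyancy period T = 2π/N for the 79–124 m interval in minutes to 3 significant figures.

9.38 min

ΔT = -5.8 K, ΔS = -0.56 psu (deep − shallow).
Δρ/ρ₀ = −αΔT + βΔS = 9.86 × 10⁻⁴ − 4.144 × 10⁻⁴ = 5.716 × 10⁻⁴, so Δρ ≈ 0.5859 kg m⁻³.
N² = (g/ρ₀)·Δρ/Δz = g·(Δρ/ρ₀)/Δz = 9.81 × 5.716 × 10⁻⁴ / 45 = 1.2461 × 10⁻⁴ s⁻².
N = √(1.2461 × 10⁻⁴) = 0.011163 rad s⁻¹ → T = 2π/N = 562.86 s = 9.3810 min ≈ 9.38 min.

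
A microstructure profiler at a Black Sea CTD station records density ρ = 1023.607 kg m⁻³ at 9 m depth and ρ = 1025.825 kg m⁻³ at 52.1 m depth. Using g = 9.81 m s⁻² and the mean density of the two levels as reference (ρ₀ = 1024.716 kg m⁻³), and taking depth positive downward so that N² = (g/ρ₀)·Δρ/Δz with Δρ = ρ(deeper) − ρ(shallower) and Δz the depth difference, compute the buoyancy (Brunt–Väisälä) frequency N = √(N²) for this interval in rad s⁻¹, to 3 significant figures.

0.0222 rad s⁻¹

Δρ = 1025.825 − 1023.607 = 2.218 kg m⁻³ over Δz = 52.1 − 9 = 43.1 m.
N² = (9.81/1024.716) × (2.218/43.1) = 4.9266 × 10⁻⁴ s⁻².
N = √(4.9266 × 10⁻⁴) = 0.022196 rad s⁻¹ ≈ 0.0222 rad s⁻¹.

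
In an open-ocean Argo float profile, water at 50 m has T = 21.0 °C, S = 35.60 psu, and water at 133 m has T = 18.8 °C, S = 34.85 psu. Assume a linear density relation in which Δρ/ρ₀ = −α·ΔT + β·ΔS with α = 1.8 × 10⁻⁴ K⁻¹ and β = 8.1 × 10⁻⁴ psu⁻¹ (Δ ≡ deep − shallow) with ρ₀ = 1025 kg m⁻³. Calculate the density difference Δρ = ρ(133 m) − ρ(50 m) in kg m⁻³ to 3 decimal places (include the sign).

ΔT = -2.2 K, ΔS = -0.75 psu (deep − shallow).
Δρ/ρ₀ = −(1.8 × 10⁻⁴)(-2.2) + (8.1 × 10⁻⁴)(-0.75) = -2.115 × 10⁻⁴.
Δρ = 1025 × (-2.115 × 10⁻⁴) = -0.217 kg m⁻³.
Negative Δρ: lighter below, statically unstable.

-0.217 kg m⁻³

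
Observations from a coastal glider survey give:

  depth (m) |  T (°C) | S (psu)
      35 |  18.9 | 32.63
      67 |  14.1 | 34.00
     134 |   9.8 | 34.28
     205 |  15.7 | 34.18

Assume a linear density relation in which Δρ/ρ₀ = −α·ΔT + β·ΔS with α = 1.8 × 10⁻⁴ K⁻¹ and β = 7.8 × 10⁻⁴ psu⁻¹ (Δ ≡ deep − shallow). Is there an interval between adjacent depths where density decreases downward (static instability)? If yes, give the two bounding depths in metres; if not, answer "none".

134–205 m

Evaluate Δρ/ρ₀ = −αΔT + βΔS across each adjacent pair:
  35–67 m: −αΔT+βΔS = −(1.8 × 10⁻⁴)(-4.8)+(7.8 × 10⁻⁴)(+1.37) = 1.9 × 10⁻³ → stable
  67–134 m: −αΔT+βΔS = −(1.8 × 10⁻⁴)(-4.3)+(7.8 × 10⁻⁴)(+0.28) = 9.9 × 10⁻⁴ → stable
  134–205 m: −αΔT+βΔS = −(1.8 × 10⁻⁴)(+5.9)+(7.8 × 10⁻⁴)(-0.10) = -1.1 × 10⁻³ → UNSTABLE
The 134–205 m interval has Δρ < 0: lighter water underlies denser water.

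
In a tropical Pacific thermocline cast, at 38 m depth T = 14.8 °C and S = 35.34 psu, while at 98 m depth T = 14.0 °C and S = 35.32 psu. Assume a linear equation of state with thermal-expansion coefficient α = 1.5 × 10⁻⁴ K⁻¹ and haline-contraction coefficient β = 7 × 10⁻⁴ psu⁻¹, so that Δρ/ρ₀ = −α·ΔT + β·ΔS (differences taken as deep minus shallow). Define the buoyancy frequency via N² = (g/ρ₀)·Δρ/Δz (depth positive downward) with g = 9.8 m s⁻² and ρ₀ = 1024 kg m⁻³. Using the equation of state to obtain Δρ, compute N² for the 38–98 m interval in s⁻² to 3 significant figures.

1.73 × 10⁻⁵ s⁻²

ΔT = -0.8 K, ΔS = -0.02 psu (deep − shallow).
Δρ/ρ₀ = −αΔT + βΔS = 1.20 × 10⁻⁴ − 1.40 × 10⁻⁵ = 1.06 × 10⁻⁴, so Δρ ≈ 0.1085 kg m⁻³.
N² = (g/ρ₀)·Δρ/Δz = g·(Δρ/ρ₀)/Δz = 9.8 × 1.06 × 10⁻⁴ / 60 = 1.7313 × 10⁻⁵ s⁻² ≈ 1.73 × 10⁻⁵ s⁻².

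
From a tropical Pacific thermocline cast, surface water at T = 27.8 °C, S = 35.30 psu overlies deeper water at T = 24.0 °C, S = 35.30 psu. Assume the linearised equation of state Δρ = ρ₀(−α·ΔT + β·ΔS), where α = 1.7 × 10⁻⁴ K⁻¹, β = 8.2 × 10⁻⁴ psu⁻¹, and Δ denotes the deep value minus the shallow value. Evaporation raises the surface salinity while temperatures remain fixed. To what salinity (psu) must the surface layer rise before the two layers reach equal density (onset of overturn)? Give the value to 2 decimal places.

36.09 psu

Neutral buoyancy requires −α(T_deep − T_surf) + β(S_deep − S_surf′) = 0.
S_surf′ = S_deep − (α/β)·ΔT = 35.30 − (1.7 × 10⁻⁴/8.2 × 10⁻⁴)·(-3.8) = 36.0878 psu.
Increase required: 36.0878 − 35.30 = 0.7878 psu.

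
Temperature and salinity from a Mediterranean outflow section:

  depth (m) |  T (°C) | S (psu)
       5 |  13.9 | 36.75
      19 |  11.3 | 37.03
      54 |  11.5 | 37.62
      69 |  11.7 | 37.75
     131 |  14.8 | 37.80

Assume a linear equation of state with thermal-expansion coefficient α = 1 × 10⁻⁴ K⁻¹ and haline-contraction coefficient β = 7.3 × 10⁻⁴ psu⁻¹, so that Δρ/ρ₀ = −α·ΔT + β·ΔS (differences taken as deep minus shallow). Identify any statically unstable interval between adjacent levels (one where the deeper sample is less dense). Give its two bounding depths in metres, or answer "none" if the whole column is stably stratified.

Evaluate Δρ/ρ₀ = −αΔT + βΔS across each adjacent pair:
  5–19 m: −αΔT+βΔS = −(1 × 10⁻⁴)(-2.6)+(7.3 × 10⁻⁴)(+0.28) = 4.6 × 10⁻⁴ → stable
  19–54 m: −αΔT+βΔS = −(1 × 10⁻⁴)(+0.2)+(7.3 × 10⁻⁴)(+0.59) = 4.1 × 10⁻⁴ → stable
  54–69 m: −αΔT+βΔS = −(1 × 10⁻⁴)(+0.2)+(7.3 × 10⁻⁴)(+0.13) = 7.5 × 10⁻⁵ → stable
  69–131 m: −αΔT+βΔS = −(1 × 10⁻⁴)(+3.1)+(7.3 × 10⁻⁴)(+0.05) = -2.7 × 10⁻⁴ → UNSTABLE
The 69–131 m interval has Δρ < 0: lighter water underlies denser water.

69–131 m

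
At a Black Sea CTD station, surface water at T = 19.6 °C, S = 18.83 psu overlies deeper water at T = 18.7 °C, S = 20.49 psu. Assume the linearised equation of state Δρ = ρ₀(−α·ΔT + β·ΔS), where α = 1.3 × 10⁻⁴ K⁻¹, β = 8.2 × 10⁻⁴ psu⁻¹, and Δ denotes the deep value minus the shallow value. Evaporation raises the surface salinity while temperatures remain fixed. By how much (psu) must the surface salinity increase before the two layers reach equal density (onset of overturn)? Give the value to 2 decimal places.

1.80 psu

Neutral buoyancy requires −α(T_deep − T_surf) + β(S_deep − S_surf′) = 0.
S_surf′ = S_deep − (α/β)·ΔT = 20.49 − (1.3 × 10⁻⁴/8.2 × 10⁻⁴)·(-0.9) = 20.6327 psu.
Increase required: 20.6327 − 18.83 = 1.8027 psu.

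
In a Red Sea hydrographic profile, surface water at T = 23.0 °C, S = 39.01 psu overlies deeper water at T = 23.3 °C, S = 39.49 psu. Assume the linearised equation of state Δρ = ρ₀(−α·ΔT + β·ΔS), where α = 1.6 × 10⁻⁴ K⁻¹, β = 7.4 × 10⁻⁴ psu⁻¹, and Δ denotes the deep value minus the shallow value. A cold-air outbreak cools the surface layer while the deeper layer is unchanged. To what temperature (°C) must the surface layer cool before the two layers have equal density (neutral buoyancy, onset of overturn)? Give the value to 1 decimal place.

21.1 °C

Neutral buoyancy requires Δρ = 0, i.e. −α(T_deep − T_surf′) + β(S_deep − S_surf) = 0.
T_surf′ = T_deep − (β/α)·ΔS = 23.3 − (7.4 × 10⁻⁴/1.6 × 10⁻⁴)·(+0.48) = 21.080 °C.
Cooling required: 23.0 − (21.080) = 1.920 °C.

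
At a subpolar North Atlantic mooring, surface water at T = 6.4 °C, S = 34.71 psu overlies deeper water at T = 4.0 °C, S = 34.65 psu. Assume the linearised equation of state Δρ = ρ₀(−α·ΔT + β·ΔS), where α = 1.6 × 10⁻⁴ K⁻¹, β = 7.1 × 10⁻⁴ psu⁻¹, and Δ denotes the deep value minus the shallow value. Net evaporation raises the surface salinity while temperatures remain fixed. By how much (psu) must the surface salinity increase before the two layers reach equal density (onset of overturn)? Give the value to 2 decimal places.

0.48 psu

Neutral buoyancy requires −α(T_deep − T_surf) + β(S_deep − S_surf′) = 0.
S_surf′ = S_deep − (α/β)·ΔT = 34.65 − (1.6 × 10⁻⁴/7.1 × 10⁻⁴)·(-2.4) = 35.1908 psu.
Increase required: 35.1908 − 34.71 = 0.4808 psu.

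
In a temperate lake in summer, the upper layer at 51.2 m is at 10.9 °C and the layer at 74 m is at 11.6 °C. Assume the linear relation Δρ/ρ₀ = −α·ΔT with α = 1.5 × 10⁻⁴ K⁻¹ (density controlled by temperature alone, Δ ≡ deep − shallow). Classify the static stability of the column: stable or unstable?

ΔT = 11.6 − 10.9 = +0.7 K, so Δρ/ρ₀ = −αΔT = -1.05 × 10⁻⁴.
Δρ/ρ₀ < 0, so Δρ < 0: deeper water is lighter → statically unstable; the column would overturn.

unstable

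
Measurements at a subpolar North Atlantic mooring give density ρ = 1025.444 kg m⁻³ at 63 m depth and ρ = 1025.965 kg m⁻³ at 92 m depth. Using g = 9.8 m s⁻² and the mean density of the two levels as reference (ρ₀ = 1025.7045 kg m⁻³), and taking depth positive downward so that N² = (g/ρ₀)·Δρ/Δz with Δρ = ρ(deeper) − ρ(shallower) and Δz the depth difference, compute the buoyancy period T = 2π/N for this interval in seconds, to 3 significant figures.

480 s

Δρ = 1025.965 − 1025.444 = 0.521 kg m⁻³ over Δz = 92 − 63 = 29 m.
N² = (9.8/1025.7045) × (0.521/29) = 1.7165 × 10⁻⁴ s⁻².
N = √(1.7165 × 10⁻⁴) = 0.013102 rad s⁻¹, so T = 2π/N = 479.56 s ≈ 480 s.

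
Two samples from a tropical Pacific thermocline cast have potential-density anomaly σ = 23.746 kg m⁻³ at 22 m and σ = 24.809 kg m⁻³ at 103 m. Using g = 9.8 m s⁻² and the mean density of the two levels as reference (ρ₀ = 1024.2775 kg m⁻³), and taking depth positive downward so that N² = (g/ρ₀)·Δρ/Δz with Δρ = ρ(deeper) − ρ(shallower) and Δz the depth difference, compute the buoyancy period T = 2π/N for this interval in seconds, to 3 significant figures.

Δρ = 1024.809 − 1023.746 = 1.063 kg m⁻³ over Δz = 103 − 22 = 81 m.
N² = (9.8/1024.2775) × (1.063/81) = 1.2556 × 10⁻⁴ s⁻².
N = √(1.2556 × 10⁻⁴) = 0.011205 rad s⁻¹, so T = 2π/N = 560.75 s ≈ 561 s.

561 s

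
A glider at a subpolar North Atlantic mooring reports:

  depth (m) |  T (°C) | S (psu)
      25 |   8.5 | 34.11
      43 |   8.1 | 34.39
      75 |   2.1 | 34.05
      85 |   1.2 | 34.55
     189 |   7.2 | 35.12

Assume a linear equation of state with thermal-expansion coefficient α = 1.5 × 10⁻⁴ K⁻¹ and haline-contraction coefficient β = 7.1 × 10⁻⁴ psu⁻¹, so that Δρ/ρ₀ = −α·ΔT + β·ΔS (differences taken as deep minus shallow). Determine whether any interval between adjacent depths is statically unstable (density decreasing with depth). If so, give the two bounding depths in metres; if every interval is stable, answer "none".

85–189 m

Evaluate Δρ/ρ₀ = −αΔT + βΔS across each adjacent pair:
  25–43 m: −αΔT+βΔS = −(1.5 × 10⁻⁴)(-0.4)+(7.1 × 10⁻⁴)(+0.28) = 2.6 × 10⁻⁴ → stable
  43–75 m: −αΔT+βΔS = −(1.5 × 10⁻⁴)(-6.0)+(7.1 × 10⁻⁴)(-0.34) = 6.6 × 10⁻⁴ → stable
  75–85 m: −αΔT+βΔS = −(1.5 × 10⁻⁴)(-0.9)+(7.1 × 10⁻⁴)(+0.50) = 4.9 × 10⁻⁴ → stable
  85–189 m: −αΔT+βΔS = −(1.5 × 10⁻⁴)(+6.0)+(7.1 × 10⁻⁴)(+0.57) = -5.0 × 10⁻⁴ → UNSTABLE
The 85–189 m interval has Δρ < 0: lighter water underlies denser water.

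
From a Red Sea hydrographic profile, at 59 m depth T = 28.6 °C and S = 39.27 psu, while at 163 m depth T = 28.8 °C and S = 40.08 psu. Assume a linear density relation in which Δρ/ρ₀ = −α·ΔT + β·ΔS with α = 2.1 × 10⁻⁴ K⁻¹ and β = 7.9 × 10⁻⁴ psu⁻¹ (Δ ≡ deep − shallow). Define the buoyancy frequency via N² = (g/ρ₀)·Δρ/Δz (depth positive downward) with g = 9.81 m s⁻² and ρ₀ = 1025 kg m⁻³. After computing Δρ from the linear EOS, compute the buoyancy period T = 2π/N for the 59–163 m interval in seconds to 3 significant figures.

837 s

ΔT = +0.2 K, ΔS = +0.81 psu (deep − shallow).
Δρ/ρ₀ = −αΔT + βΔS = -4.20 × 10⁻⁵ + 6.399 × 10⁻⁴ = 5.979 × 10⁻⁴, so Δρ ≈ 0.6128 kg m⁻³.
N² = (g/ρ₀)·Δρ/Δz = g·(Δρ/ρ₀)/Δz = 9.81 × 5.979 × 10⁻⁴ / 104 = 5.6398 × 10⁻⁵ s⁻².
N = √(5.6398 × 10⁻⁵) = 7.5099 × 10⁻³ rad s⁻¹ → T = 2π/N = 836.65 s ≈ 837 s.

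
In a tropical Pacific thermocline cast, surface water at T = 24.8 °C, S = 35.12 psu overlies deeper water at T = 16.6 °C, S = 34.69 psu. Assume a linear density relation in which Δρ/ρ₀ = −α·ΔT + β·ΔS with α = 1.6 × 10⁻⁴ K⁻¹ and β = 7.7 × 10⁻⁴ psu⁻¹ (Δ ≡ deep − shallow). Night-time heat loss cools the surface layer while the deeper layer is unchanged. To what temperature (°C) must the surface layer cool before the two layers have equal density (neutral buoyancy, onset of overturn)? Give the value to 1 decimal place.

18.7 °C

Neutral buoyancy requires Δρ = 0, i.e. −α(T_deep − T_surf′) + β(S_deep − S_surf) = 0.
T_surf′ = T_deep − (β/α)·ΔS = 16.6 − (7.7 × 10⁻⁴/1.6 × 10⁻⁴)·(-0.43) = 18.669 °C.
Cooling required: 24.8 − (18.669) = 6.131 °C.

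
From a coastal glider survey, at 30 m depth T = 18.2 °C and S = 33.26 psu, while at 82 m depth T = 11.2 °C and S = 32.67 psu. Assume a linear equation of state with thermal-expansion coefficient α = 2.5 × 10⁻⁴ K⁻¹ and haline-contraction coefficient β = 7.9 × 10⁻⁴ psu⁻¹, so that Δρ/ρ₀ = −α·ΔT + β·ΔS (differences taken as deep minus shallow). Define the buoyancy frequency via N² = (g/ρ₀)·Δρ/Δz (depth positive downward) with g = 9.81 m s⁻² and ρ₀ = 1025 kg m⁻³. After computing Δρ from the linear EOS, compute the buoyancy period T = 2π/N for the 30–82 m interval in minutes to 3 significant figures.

6.73 min

ΔT = -7.0 K, ΔS = -0.59 psu (deep − shallow).
Δρ/ρ₀ = −αΔT + βΔS = 1.75 × 10⁻³ − 4.661 × 10⁻⁴ = 1.2839 × 10⁻³, so Δρ ≈ 1.316 kg m⁻³.
N² = (g/ρ₀)·Δρ/Δz = g·(Δρ/ρ₀)/Δz = 9.81 × 1.2839 × 10⁻³ / 52 = 2.4221 × 10⁻⁴ s⁻².
N = √(2.4221 × 10⁻⁴) = 0.015563 rad s⁻¹ → T = 2π/N = 403.73 s = 6.7288 min ≈ 6.73 min.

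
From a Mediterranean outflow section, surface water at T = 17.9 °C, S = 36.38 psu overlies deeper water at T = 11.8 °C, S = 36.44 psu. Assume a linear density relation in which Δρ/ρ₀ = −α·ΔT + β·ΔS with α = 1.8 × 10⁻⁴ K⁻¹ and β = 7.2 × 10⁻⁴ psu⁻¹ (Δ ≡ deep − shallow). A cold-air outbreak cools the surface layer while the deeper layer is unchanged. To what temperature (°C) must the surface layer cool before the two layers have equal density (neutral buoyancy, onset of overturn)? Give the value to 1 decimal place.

Neutral buoyancy requires Δρ = 0, i.e. −α(T_deep − T_surf′) + β(S_deep − S_surf) = 0.
T_surf′ = T_deep − (β/α)·ΔS = 11.8 − (7.2 × 10⁻⁴/1.8 × 10⁻⁴)·(+0.06) = 11.560 °C.
Cooling required: 17.9 − (11.560) = 6.340 °C.

11.6 °C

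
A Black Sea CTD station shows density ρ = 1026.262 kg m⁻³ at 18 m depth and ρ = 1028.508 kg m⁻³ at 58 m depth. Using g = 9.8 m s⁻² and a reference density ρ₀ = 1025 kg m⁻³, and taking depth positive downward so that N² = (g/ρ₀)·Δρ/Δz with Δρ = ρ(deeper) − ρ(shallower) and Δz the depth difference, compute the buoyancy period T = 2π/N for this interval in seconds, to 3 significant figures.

Δρ = 1028.508 − 1026.262 = 2.246 kg m⁻³ over Δz = 58 − 18 = 40 m.
N² = (9.8/1025) × (2.246/40) = 5.3685 × 10⁻⁴ s⁻².
N = √(5.3685 × 10⁻⁴) = 0.023170 rad s⁻¹, so T = 2π/N = 271.18 s ≈ 271 s.
Since Δρ > 0 the layer is stably stratified.

271 s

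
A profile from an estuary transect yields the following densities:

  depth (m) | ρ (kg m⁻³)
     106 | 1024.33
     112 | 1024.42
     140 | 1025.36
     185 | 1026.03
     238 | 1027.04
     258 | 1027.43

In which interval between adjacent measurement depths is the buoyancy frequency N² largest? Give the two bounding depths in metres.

112–140 m

Compute the density gradient over each adjacent pair:
  106–112 m: Δρ/Δz = 0.09/6 = 0.015 kg m⁻⁴
  112–140 m: Δρ/Δz = 0.94/28 = 0.034 kg m⁻⁴
  140–185 m: Δρ/Δz = 0.67/45 = 0.015 kg m⁻⁴
  185–238 m: Δρ/Δz = 1.01/53 = 0.019 kg m⁻⁴
  238–258 m: Δρ/Δz = 0.39/20 = 0.019 kg m⁻⁴
The largest gradient is in the 112–140 m interval — the pycnocline.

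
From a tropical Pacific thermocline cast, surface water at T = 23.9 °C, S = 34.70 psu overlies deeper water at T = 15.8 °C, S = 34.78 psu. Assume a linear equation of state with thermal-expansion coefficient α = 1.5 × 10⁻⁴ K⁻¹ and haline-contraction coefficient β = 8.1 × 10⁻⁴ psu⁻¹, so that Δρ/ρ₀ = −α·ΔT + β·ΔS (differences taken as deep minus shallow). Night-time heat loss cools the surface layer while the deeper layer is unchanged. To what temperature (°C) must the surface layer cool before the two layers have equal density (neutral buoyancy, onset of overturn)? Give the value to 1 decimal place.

Neutral buoyancy requires Δρ = 0, i.e. −α(T_deep − T_surf′) + β(S_deep − S_surf) = 0.
T_surf′ = T_deep − (β/α)·ΔS = 15.8 − (8.1 × 10⁻⁴/1.5 × 10⁻⁴)·(+0.08) = 15.368 °C.
Cooling required: 23.9 − (15.368) = 8.532 °C.

15.4 °C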